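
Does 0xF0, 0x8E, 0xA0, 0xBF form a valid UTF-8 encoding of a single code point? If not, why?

Leading byte 0xF0 = 11110000 → 4-byte form.
Continuation bytes all match 10xxxxxx. Payload decodes to 0xE83F.
But 0xE83F < 0x10000, the minimum for a 4-byte sequence — this is an overlong encoding.

invalid (overlong encoding)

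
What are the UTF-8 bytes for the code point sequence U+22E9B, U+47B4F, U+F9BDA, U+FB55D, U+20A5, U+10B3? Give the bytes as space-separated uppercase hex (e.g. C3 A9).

F0 A2 BA 9B F1 87 AD 8F F3 B9 AF 9A F3 BB 95 9D E2 82 A5 E1 82 B3

U+22E9B: 4-byte form → F0 A2 BA 9B.
U+47B4F: 4-byte form → F1 87 AD 8F.
U+F9BDA: 4-byte form → F3 B9 AF 9A.
U+FB55D: 4-byte form → F3 BB 95 9D.
U+20A5: 3-byte form → E2 82 A5.
U+10B3: 3-byte form → E1 82 B3.
Concatenated (22 bytes): F0 A2 BA 9B F1 87 AD 8F F3 B9 AF 9A F3 BB 95 9D E2 82 A5 E1 82 B3.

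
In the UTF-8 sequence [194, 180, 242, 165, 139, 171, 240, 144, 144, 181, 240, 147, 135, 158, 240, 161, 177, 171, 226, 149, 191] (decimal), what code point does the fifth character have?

Offset 0: leading byte 0xC2 = 11000010 → 2-byte char #1 = C2 B4.
Offset 2: leading byte 0xF2 = 11110010 → 4-byte char #2 = F2 A5 8B AB.
Offset 6: leading byte 0xF0 = 11110000 → 4-byte char #3 = F0 90 90 B5.
Offset 10: leading byte 0xF0 = 11110000 → 4-byte char #4 = F0 93 87 9E.
Offset 14: leading byte 0xF0 = 11110000 → 4-byte char #5 = F0 A1 B1 AB.
Leading byte 0xF0 = 11110000 matches 11110xxx → 4-byte sequence.
Byte 1: 0xF0 = 11110000, payload 000 (3 bits).
Byte 2: 0xA1 = 10100001 (10xxxxxx ✓), payload 100001.
Byte 3: 0xB1 = 10110001 (10xxxxxx ✓), payload 110001.
Byte 4: 0xAB = 10101011 (10xxxxxx ✓), payload 101011.
Concatenate: 000100001110001101011 = 0x21C6B (21 bits → U+21C6B).

U+21C6B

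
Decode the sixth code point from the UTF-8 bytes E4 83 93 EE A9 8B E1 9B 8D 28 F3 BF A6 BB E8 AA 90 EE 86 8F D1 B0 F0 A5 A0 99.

Offset 0: leading byte 0xE4 = 11100100 → 3-byte char #1 = E4 83 93.
Offset 3: leading byte 0xEE = 11101110 → 3-byte char #2 = EE A9 8B.
Offset 6: leading byte 0xE1 = 11100001 → 3-byte char #3 = E1 9B 8D.
Offset 9: leading byte 0x28 = 00101000 → 1-byte char #4 = 28.
Offset 10: leading byte 0xF3 = 11110011 → 4-byte char #5 = F3 BF A6 BB.
Offset 14: leading byte 0xE8 = 11101000 → 3-byte char #6 = E8 AA 90.
Leading byte 0xE8 = 11101000 matches 1110xxxx → 3-byte sequence.
Byte 1: 0xE8 = 11101000, payload 1000 (4 bits).
Byte 2: 0xAA = 10101010 (10xxxxxx ✓), payload 101010.
Byte 3: 0x90 = 10010000 (10xxxxxx ✓), payload 010000.
Concatenate: 1000101010010000 = 0x8A90 (16 bits → U+8A90).

U+8A90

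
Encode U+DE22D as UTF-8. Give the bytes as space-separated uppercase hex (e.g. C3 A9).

U+DE22D = 0xDE22D = 909869 decimal. In range U+10000–U+10FFFF → 4-byte form: 11110xxx 10xxxxxx 10xxxxxx 10xxxxxx.
Binary (21 bits): 011011110001000101101.
Split 3+6+6+6: 011 | 011110 | 001000 | 101101.
Byte 1: 11110011 = 0xF3.
Byte 2: 10011110 = 0x9E.
Byte 3: 10001000 = 0x88.
Byte 4: 10101101 = 0xAD.

F3 9E 88 AD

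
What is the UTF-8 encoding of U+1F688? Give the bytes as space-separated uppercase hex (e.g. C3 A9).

U+1F688 = 0x1F688 = 128648 decimal. In range U+10000–U+10FFFF → 4-byte form: 11110xxx 10xxxxxx 10xxxxxx 10xxxxxx.
Binary (21 bits): 000011111011010001000.
Split 3+6+6+6: 000 | 011111 | 011010 | 001000.
Byte 1: 11110000 = 0xF0.
Byte 2: 10011111 = 0x9F.
Byte 3: 10011010 = 0x9A.
Byte 4: 10001000 = 0x88.

F0 9F 9A 88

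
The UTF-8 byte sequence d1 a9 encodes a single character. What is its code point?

Leading byte 0xD1 = 11010001 matches 110xxxxx → 2-byte sequence.
Byte 1: 0xD1 = 11010001, payload 10001 (5 bits).
Byte 2: 0xA9 = 10101001 (10xxxxxx ✓), payload 101001.
Concatenate: 10001101001 = 0x469 (11 bits → U+0469).

U+0469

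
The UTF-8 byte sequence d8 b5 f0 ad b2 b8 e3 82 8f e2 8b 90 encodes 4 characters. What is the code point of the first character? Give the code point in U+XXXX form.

U+0635

Offset 0: leading byte 0xD8 = 11011000 → 2-byte char #1 = D8 B5.
Leading byte 0xD8 = 11011000 matches 110xxxxx → 2-byte sequence.
Byte 1: 0xD8 = 11011000, payload 11000 (5 bits).
Byte 2: 0xB5 = 10110101 (10xxxxxx ✓), payload 110101.
Concatenate: 11000110101 = 0x635 (11 bits → U+0635).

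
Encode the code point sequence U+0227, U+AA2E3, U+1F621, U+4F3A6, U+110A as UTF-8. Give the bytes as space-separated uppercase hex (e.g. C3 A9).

C8 A7 F2 AA 8B A3 F0 9F 98 A1 F1 8F 8E A6 E1 84 8A

U+0227: 2-byte form → C8 A7.
U+AA2E3: 4-byte form → F2 AA 8B A3.
U+1F621: 4-byte form → F0 9F 98 A1.
U+4F3A6: 4-byte form → F1 8F 8E A6.
U+110A: 3-byte form → E1 84 8A.
Concatenated (17 bytes): C8 A7 F2 AA 8B A3 F0 9F 98 A1 F1 8F 8E A6 E1 84 8A.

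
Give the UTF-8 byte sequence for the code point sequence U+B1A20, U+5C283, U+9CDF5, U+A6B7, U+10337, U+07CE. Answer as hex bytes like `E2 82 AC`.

F2 B1 A8 A0 F1 9C 8A 83 F2 9C B7 B5 EA 9A B7 F0 90 8C B7 DF 8E

U+B1A20: 4-byte form → F2 B1 A8 A0.
U+5C283: 4-byte form → F1 9C 8A 83.
U+9CDF5: 4-byte form → F2 9C B7 B5.
U+A6B7: 3-byte form → EA 9A B7.
U+10337: 4-byte form → F0 90 8C B7.
U+07CE: 2-byte form → DF 8E.
Concatenated (21 bytes): F2 B1 A8 A0 F1 9C 8A 83 F2 9C B7 B5 EA 9A B7 F0 90 8C B7 DF 8E.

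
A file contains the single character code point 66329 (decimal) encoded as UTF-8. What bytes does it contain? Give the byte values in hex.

U+10319 = 0x10319 = 66329 decimal. In range U+10000–U+10FFFF → 4-byte form: 11110xxx 10xxxxxx 10xxxxxx 10xxxxxx.
Binary (21 bits): 000010000001100011001.
Split 3+6+6+6: 000 | 010000 | 001100 | 011001.
Byte 1: 11110000 = 0xF0.
Byte 2: 10010000 = 0x90.
Byte 3: 10001100 = 0x8C.
Byte 4: 10011001 = 0x99.

F0 90 8C 99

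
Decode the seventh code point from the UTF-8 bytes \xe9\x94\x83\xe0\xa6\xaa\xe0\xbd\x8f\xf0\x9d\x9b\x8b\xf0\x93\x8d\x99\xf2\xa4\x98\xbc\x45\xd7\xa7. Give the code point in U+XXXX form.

U+0045

Offset 0: leading byte 0xE9 = 11101001 → 3-byte char #1 = E9 94 83.
Offset 3: leading byte 0xE0 = 11100000 → 3-byte char #2 = E0 A6 AA.
Offset 6: leading byte 0xE0 = 11100000 → 3-byte char #3 = E0 BD 8F.
Offset 9: leading byte 0xF0 = 11110000 → 4-byte char #4 = F0 9D 9B 8B.
Offset 13: leading byte 0xF0 = 11110000 → 4-byte char #5 = F0 93 8D 99.
Offset 17: leading byte 0xF2 = 11110010 → 4-byte char #6 = F2 A4 98 BC.
Offset 21: leading byte 0x45 = 01000101 → 1-byte char #7 = 45.
Leading byte 0x45 = 01000101 matches 0xxxxxxx → 1-byte sequence.
Byte 1: 0x45 = 01000101, payload 1000101 (7 bits).
Concatenate: 1000101 = 0x45 (7 bits → U+0045).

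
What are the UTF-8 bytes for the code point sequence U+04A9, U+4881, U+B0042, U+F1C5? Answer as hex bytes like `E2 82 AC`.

D2 A9 E4 A2 81 F2 B0 81 82 EF 87 85

U+04A9: 2-byte form → D2 A9.
U+4881: 3-byte form → E4 A2 81.
U+B0042: 4-byte form → F2 B0 81 82.
U+F1C5: 3-byte form → EF 87 85.
Concatenated (12 bytes): D2 A9 E4 A2 81 F2 B0 81 82 EF 87 85.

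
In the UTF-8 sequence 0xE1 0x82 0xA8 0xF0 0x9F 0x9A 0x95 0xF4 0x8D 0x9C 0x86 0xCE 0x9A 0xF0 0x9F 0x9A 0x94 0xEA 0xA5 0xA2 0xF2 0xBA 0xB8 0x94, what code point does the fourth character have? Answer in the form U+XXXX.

Offset 0: leading byte 0xE1 = 11100001 → 3-byte char #1 = E1 82 A8.
Offset 3: leading byte 0xF0 = 11110000 → 4-byte char #2 = F0 9F 9A 95.
Offset 7: leading byte 0xF4 = 11110100 → 4-byte char #3 = F4 8D 9C 86.
Offset 11: leading byte 0xCE = 11001110 → 2-byte char #4 = CE 9A.
Leading byte 0xCE = 11001110 matches 110xxxxx → 2-byte sequence.
Byte 1: 0xCE = 11001110, payload 01110 (5 bits).
Byte 2: 0x9A = 10011010 (10xxxxxx ✓), payload 011010.
Concatenate: 01110011010 = 0x39A (11 bits → U+039A).

U+039A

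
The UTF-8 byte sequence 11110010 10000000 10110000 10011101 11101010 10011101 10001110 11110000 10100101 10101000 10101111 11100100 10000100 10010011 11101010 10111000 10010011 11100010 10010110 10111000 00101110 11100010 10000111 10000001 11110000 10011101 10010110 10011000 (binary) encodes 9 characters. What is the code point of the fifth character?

U+AE13

Offset 0: leading byte 0xF2 = 11110010 → 4-byte char #1 = F2 80 B0 9D.
Offset 4: leading byte 0xEA = 11101010 → 3-byte char #2 = EA 9D 8E.
Offset 7: leading byte 0xF0 = 11110000 → 4-byte char #3 = F0 A5 A8 AF.
Offset 11: leading byte 0xE4 = 11100100 → 3-byte char #4 = E4 84 93.
Offset 14: leading byte 0xEA = 11101010 → 3-byte char #5 = EA B8 93.
Leading byte 0xEA = 11101010 matches 1110xxxx → 3-byte sequence.
Byte 1: 0xEA = 11101010, payload 1010 (4 bits).
Byte 2: 0xB8 = 10111000 (10xxxxxx ✓), payload 111000.
Byte 3: 0x93 = 10010011 (10xxxxxx ✓), payload 010011.
Concatenate: 1010111000010011 = 0xAE13 (16 bits → U+AE13).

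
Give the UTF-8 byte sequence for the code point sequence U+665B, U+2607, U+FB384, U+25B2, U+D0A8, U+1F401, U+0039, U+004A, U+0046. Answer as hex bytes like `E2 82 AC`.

E6 99 9B E2 98 87 F3 BB 8E 84 E2 96 B2 ED 82 A8 F0 9F 90 81 39 4A 46

U+665B: 3-byte form → E6 99 9B.
U+2607: 3-byte form → E2 98 87.
U+FB384: 4-byte form → F3 BB 8E 84.
U+25B2: 3-byte form → E2 96 B2.
U+D0A8: 3-byte form → ED 82 A8.
U+1F401: 4-byte form → F0 9F 90 81.
U+0039: 1-byte form → 39.
U+004A: 1-byte form → 4A.
U+0046: 1-byte form → 46.
Concatenated (23 bytes): E6 99 9B E2 98 87 F3 BB 8E 84 E2 96 B2 ED 82 A8 F0 9F 90 81 39 4A 46.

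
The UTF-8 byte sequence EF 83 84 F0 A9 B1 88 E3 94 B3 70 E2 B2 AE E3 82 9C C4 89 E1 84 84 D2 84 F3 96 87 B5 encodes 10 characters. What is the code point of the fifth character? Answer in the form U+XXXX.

U+2CAE

Offset 0: leading byte 0xEF = 11101111 → 3-byte char #1 = EF 83 84.
Offset 3: leading byte 0xF0 = 11110000 → 4-byte char #2 = F0 A9 B1 88.
Offset 7: leading byte 0xE3 = 11100011 → 3-byte char #3 = E3 94 B3.
Offset 10: leading byte 0x70 = 01110000 → 1-byte char #4 = 70.
Offset 11: leading byte 0xE2 = 11100010 → 3-byte char #5 = E2 B2 AE.
Leading byte 0xE2 = 11100010 matches 1110xxxx → 3-byte sequence.
Byte 1: 0xE2 = 11100010, payload 0010 (4 bits).
Byte 2: 0xB2 = 10110010 (10xxxxxx ✓), payload 110010.
Byte 3: 0xAE = 10101110 (10xxxxxx ✓), payload 101110.
Concatenate: 0010110010101110 = 0x2CAE (16 bits → U+2CAE).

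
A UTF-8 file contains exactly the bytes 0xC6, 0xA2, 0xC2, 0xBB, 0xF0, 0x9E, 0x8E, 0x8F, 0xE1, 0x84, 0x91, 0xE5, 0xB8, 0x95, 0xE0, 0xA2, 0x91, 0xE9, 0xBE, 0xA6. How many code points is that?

Byte at offset 0: 0xC6 = 11000110 → 2-byte char (#1). Advance 2.
Byte at offset 2: 0xC2 = 11000010 → 2-byte char (#2). Advance 2.
Byte at offset 4: 0xF0 = 11110000 → 4-byte char (#3). Advance 4.
Byte at offset 8: 0xE1 = 11100001 → 3-byte char (#4). Advance 3.
Byte at offset 11: 0xE5 = 11100101 → 3-byte char (#5). Advance 3.
Byte at offset 14: 0xE0 = 11100000 → 3-byte char (#6). Advance 3.
Byte at offset 17: 0xE9 = 11101001 → 3-byte char (#7). Advance 3.
Reached end at offset 20 after 7 code points.

7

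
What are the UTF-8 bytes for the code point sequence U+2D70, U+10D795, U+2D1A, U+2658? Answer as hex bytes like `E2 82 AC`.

U+2D70: 3-byte form → E2 B5 B0.
U+10D795: 4-byte form → F4 8D 9E 95.
U+2D1A: 3-byte form → E2 B4 9A.
U+2658: 3-byte form → E2 99 98.
Concatenated (13 bytes): E2 B5 B0 F4 8D 9E 95 E2 B4 9A E2 99 98.

E2 B5 B0 F4 8D 9E 95 E2 B4 9A E2 99 98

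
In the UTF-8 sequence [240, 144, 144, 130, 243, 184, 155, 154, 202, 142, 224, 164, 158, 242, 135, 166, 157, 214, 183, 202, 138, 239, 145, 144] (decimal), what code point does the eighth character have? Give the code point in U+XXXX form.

Offset 0: leading byte 0xF0 = 11110000 → 4-byte char #1 = F0 90 90 82.
Offset 4: leading byte 0xF3 = 11110011 → 4-byte char #2 = F3 B8 9B 9A.
Offset 8: leading byte 0xCA = 11001010 → 2-byte char #3 = CA 8E.
Offset 10: leading byte 0xE0 = 11100000 → 3-byte char #4 = E0 A4 9E.
Offset 13: leading byte 0xF2 = 11110010 → 4-byte char #5 = F2 87 A6 9D.
Offset 17: leading byte 0xD6 = 11010110 → 2-byte char #6 = D6 B7.
Offset 19: leading byte 0xCA = 11001010 → 2-byte char #7 = CA 8A.
Offset 21: leading byte 0xEF = 11101111 → 3-byte char #8 = EF 91 90.
Leading byte 0xEF = 11101111 matches 1110xxxx → 3-byte sequence.
Byte 1: 0xEF = 11101111, payload 1111 (4 bits).
Byte 2: 0x91 = 10010001 (10xxxxxx ✓), payload 010001.
Byte 3: 0x90 = 10010000 (10xxxxxx ✓), payload 010000.
Concatenate: 1111010001010000 = 0xF450 (16 bits → U+F450).

U+F450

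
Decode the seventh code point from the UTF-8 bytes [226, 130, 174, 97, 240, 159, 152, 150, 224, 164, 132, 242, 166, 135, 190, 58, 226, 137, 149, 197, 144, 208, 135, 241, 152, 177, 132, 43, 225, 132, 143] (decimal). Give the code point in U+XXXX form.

U+2255

Offset 0: leading byte 0xE2 = 11100010 → 3-byte char #1 = E2 82 AE.
Offset 3: leading byte 0x61 = 01100001 → 1-byte char #2 = 61.
Offset 4: leading byte 0xF0 = 11110000 → 4-byte char #3 = F0 9F 98 96.
Offset 8: leading byte 0xE0 = 11100000 → 3-byte char #4 = E0 A4 84.
Offset 11: leading byte 0xF2 = 11110010 → 4-byte char #5 = F2 A6 87 BE.
Offset 15: leading byte 0x3A = 00111010 → 1-byte char #6 = 3A.
Offset 16: leading byte 0xE2 = 11100010 → 3-byte char #7 = E2 89 95.
Leading byte 0xE2 = 11100010 matches 1110xxxx → 3-byte sequence.
Byte 1: 0xE2 = 11100010, payload 0010 (4 bits).
Byte 2: 0x89 = 10001001 (10xxxxxx ✓), payload 001001.
Byte 3: 0x95 = 10010101 (10xxxxxx ✓), payload 010101.
Concatenate: 0010001001010101 = 0x2255 (16 bits → U+2255).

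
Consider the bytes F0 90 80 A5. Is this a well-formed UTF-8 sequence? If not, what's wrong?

Leading byte 0xF0 = 11110000 → 4-byte form.
Continuation bytes 0x90=10010000, 0x80=10000000, 0xA5=10100101 all match 10xxxxxx.
Decoded value 0x10025 is ≥ 0x10000 (shortest form) and not a surrogate.

valid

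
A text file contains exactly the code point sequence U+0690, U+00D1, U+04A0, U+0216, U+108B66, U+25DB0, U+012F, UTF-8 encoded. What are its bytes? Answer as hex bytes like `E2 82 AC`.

U+0690: 2-byte form → DA 90.
U+00D1: 2-byte form → C3 91.
U+04A0: 2-byte form → D2 A0.
U+0216: 2-byte form → C8 96.
U+108B66: 4-byte form → F4 88 AD A6.
U+25DB0: 4-byte form → F0 A5 B6 B0.
U+012F: 2-byte form → C4 AF.
Concatenated (18 bytes): DA 90 C3 91 D2 A0 C8 96 F4 88 AD A6 F0 A5 B6 B0 C4 AF.

DA 90 C3 91 D2 A0 C8 96 F4 88 AD A6 F0 A5 B6 B0 C4 AF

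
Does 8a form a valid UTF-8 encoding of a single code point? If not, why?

invalid (continuation byte with no leading byte)

Byte 0x8A = 10001010 has the form 10xxxxxx — a continuation byte — but there is no preceding leading byte.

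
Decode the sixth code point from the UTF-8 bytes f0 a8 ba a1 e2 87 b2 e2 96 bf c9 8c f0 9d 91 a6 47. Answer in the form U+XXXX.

U+0047

Offset 0: leading byte 0xF0 = 11110000 → 4-byte char #1 = F0 A8 BA A1.
Offset 4: leading byte 0xE2 = 11100010 → 3-byte char #2 = E2 87 B2.
Offset 7: leading byte 0xE2 = 11100010 → 3-byte char #3 = E2 96 BF.
Offset 10: leading byte 0xC9 = 11001001 → 2-byte char #4 = C9 8C.
Offset 12: leading byte 0xF0 = 11110000 → 4-byte char #5 = F0 9D 91 A6.
Offset 16: leading byte 0x47 = 01000111 → 1-byte char #6 = 47.
Leading byte 0x47 = 01000111 matches 0xxxxxxx → 1-byte sequence.
Byte 1: 0x47 = 01000111, payload 1000111 (7 bits).
Concatenate: 1000111 = 0x47 (7 bits → U+0047).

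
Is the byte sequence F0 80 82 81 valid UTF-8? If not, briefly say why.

Leading byte 0xF0 = 11110000 → 4-byte form.
Continuation bytes all match 10xxxxxx. Payload decodes to 0x81.
But 0x81 < 0x10000, the minimum for a 4-byte sequence — this is an overlong encoding.

invalid (overlong encoding)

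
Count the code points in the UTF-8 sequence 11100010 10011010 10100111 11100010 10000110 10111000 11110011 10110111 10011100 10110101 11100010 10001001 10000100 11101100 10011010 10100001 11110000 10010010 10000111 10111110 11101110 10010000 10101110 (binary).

7

Byte at offset 0: 0xE2 = 11100010 → 3-byte char (#1). Advance 3.
Byte at offset 3: 0xE2 = 11100010 → 3-byte char (#2). Advance 3.
Byte at offset 6: 0xF3 = 11110011 → 4-byte char (#3). Advance 4.
Byte at offset 10: 0xE2 = 11100010 → 3-byte char (#4). Advance 3.
Byte at offset 13: 0xEC = 11101100 → 3-byte char (#5). Advance 3.
Byte at offset 16: 0xF0 = 11110000 → 4-byte char (#6). Advance 4.
Byte at offset 20: 0xEE = 11101110 → 3-byte char (#7). Advance 3.
Reached end at offset 23 after 7 code points.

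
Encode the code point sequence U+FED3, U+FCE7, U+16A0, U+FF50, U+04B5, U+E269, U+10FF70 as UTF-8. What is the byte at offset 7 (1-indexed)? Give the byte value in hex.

1-indexed offset 7 is 0-indexed offset 6.
U+FED3 → 3-byte form EF BB 93 at offsets 0–2.
U+FCE7 → 3-byte form EF B3 A7 at offsets 3–5.
U+16A0 → 3-byte form E1 9A A0 at offsets 6–8.
Offset 6 falls in char 3's range; it's byte 1 of E1 9A A0 = 0xE1.

0xE1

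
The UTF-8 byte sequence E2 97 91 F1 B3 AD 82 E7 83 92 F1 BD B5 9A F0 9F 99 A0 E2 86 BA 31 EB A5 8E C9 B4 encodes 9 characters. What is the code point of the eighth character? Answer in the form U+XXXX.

Offset 0: leading byte 0xE2 = 11100010 → 3-byte char #1 = E2 97 91.
Offset 3: leading byte 0xF1 = 11110001 → 4-byte char #2 = F1 B3 AD 82.
Offset 7: leading byte 0xE7 = 11100111 → 3-byte char #3 = E7 83 92.
Offset 10: leading byte 0xF1 = 11110001 → 4-byte char #4 = F1 BD B5 9A.
Offset 14: leading byte 0xF0 = 11110000 → 4-byte char #5 = F0 9F 99 A0.
Offset 18: leading byte 0xE2 = 11100010 → 3-byte char #6 = E2 86 BA.
Offset 21: leading byte 0x31 = 00110001 → 1-byte char #7 = 31.
Offset 22: leading byte 0xEB = 11101011 → 3-byte char #8 = EB A5 8E.
Leading byte 0xEB = 11101011 matches 1110xxxx → 3-byte sequence.
Byte 1: 0xEB = 11101011, payload 1011 (4 bits).
Byte 2: 0xA5 = 10100101 (10xxxxxx ✓), payload 100101.
Byte 3: 0x8E = 10001110 (10xxxxxx ✓), payload 001110.
Concatenate: 1011100101001110 = 0xB94E (16 bits → U+B94E).

U+B94E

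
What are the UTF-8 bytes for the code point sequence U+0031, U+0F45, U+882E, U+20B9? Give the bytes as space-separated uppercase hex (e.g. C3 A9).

U+0031: 1-byte form → 31.
U+0F45: 3-byte form → E0 BD 85.
U+882E: 3-byte form → E8 A0 AE.
U+20B9: 3-byte form → E2 82 B9.
Concatenated (10 bytes): 31 E0 BD 85 E8 A0 AE E2 82 B9.

31 E0 BD 85 E8 A0 AE E2 82 B9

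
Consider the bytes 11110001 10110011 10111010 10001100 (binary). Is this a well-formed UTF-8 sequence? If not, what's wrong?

Leading byte 0xF1 = 11110001 → 4-byte form.
Continuation bytes 0xB3=10110011, 0xBA=10111010, 0x8C=10001100 all match 10xxxxxx.
Decoded value 0x73E8C is ≥ 0x10000 (shortest form) and not a surrogate.

valid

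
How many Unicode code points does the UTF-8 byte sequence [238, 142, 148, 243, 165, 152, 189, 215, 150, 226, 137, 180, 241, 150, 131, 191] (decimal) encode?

5

Byte at offset 0: 0xEE = 11101110 → 3-byte char (#1). Advance 3.
Byte at offset 3: 0xF3 = 11110011 → 4-byte char (#2). Advance 4.
Byte at offset 7: 0xD7 = 11010111 → 2-byte char (#3). Advance 2.
Byte at offset 9: 0xE2 = 11100010 → 3-byte char (#4). Advance 3.
Byte at offset 12: 0xF1 = 11110001 → 4-byte char (#5). Advance 4.
Reached end at offset 16 after 5 code points.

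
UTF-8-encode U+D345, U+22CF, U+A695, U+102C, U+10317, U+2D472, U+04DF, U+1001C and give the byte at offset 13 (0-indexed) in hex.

0x90

U+D345 → 3-byte form ED 8D 85 at offsets 0–2.
U+22CF → 3-byte form E2 8B 8F at offsets 3–5.
U+A695 → 3-byte form EA 9A 95 at offsets 6–8.
U+102C → 3-byte form E1 80 AC at offsets 9–11.
U+10317 → 4-byte form F0 90 8C 97 at offsets 12–15.
Offset 13 falls in char 5's range; it's byte 2 of F0 90 8C 97 = 0x90.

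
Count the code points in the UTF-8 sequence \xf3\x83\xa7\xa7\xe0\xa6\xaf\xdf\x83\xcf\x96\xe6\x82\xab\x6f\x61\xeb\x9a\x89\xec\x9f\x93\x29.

10

Byte at offset 0: 0xF3 = 11110011 → 4-byte char (#1). Advance 4.
Byte at offset 4: 0xE0 = 11100000 → 3-byte char (#2). Advance 3.
Byte at offset 7: 0xDF = 11011111 → 2-byte char (#3). Advance 2.
Byte at offset 9: 0xCF = 11001111 → 2-byte char (#4). Advance 2.
Byte at offset 11: 0xE6 = 11100110 → 3-byte char (#5). Advance 3.
Byte at offset 14: 0x6F = 01101111 → 1-byte char (#6). Advance 1.
Byte at offset 15: 0x61 = 01100001 → 1-byte char (#7). Advance 1.
Byte at offset 16: 0xEB = 11101011 → 3-byte char (#8). Advance 3.
Byte at offset 19: 0xEC = 11101100 → 3-byte char (#9). Advance 3.
Byte at offset 22: 0x29 = 00101001 → 1-byte char (#10). Advance 1.
Reached end at offset 23 after 10 code points.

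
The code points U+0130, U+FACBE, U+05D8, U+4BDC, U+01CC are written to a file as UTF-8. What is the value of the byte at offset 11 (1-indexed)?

0x9C

1-indexed offset 11 is 0-indexed offset 10.
U+0130 → 2-byte form C4 B0 at offsets 0–1.
U+FACBE → 4-byte form F3 BA B2 BE at offsets 2–5.
U+05D8 → 2-byte form D7 98 at offsets 6–7.
U+4BDC → 3-byte form E4 AF 9C at offsets 8–10.
Offset 10 falls in char 4's range; it's byte 3 of E4 AF 9C = 0x9C.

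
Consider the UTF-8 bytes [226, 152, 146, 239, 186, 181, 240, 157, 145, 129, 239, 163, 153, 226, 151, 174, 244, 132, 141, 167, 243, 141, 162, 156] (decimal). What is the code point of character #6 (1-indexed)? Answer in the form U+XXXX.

U+104367

Offset 0: leading byte 0xE2 = 11100010 → 3-byte char #1 = E2 98 92.
Offset 3: leading byte 0xEF = 11101111 → 3-byte char #2 = EF BA B5.
Offset 6: leading byte 0xF0 = 11110000 → 4-byte char #3 = F0 9D 91 81.
Offset 10: leading byte 0xEF = 11101111 → 3-byte char #4 = EF A3 99.
Offset 13: leading byte 0xE2 = 11100010 → 3-byte char #5 = E2 97 AE.
Offset 16: leading byte 0xF4 = 11110100 → 4-byte char #6 = F4 84 8D A7.
Leading byte 0xF4 = 11110100 matches 11110xxx → 4-byte sequence.
Byte 1: 0xF4 = 11110100, payload 100 (3 bits).
Byte 2: 0x84 = 10000100 (10xxxxxx ✓), payload 000100.
Byte 3: 0x8D = 10001101 (10xxxxxx ✓), payload 001101.
Byte 4: 0xA7 = 10100111 (10xxxxxx ✓), payload 100111.
Concatenate: 100000100001101100111 = 0x104367 (21 bits → U+104367).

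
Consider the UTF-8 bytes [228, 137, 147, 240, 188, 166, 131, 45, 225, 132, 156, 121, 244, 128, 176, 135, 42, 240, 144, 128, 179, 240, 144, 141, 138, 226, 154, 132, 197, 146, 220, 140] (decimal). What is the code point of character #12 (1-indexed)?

Offset 0: leading byte 0xE4 = 11100100 → 3-byte char #1 = E4 89 93.
Offset 3: leading byte 0xF0 = 11110000 → 4-byte char #2 = F0 BC A6 83.
Offset 7: leading byte 0x2D = 00101101 → 1-byte char #3 = 2D.
Offset 8: leading byte 0xE1 = 11100001 → 3-byte char #4 = E1 84 9C.
Offset 11: leading byte 0x79 = 01111001 → 1-byte char #5 = 79.
Offset 12: leading byte 0xF4 = 11110100 → 4-byte char #6 = F4 80 B0 87.
Offset 16: leading byte 0x2A = 00101010 → 1-byte char #7 = 2A.
Offset 17: leading byte 0xF0 = 11110000 → 4-byte char #8 = F0 90 80 B3.
Offset 21: leading byte 0xF0 = 11110000 → 4-byte char #9 = F0 90 8D 8A.
Offset 25: leading byte 0xE2 = 11100010 → 3-byte char #10 = E2 9A 84.
Offset 28: leading byte 0xC5 = 11000101 → 2-byte char #11 = C5 92.
Offset 30: leading byte 0xDC = 11011100 → 2-byte char #12 = DC 8C.
Leading byte 0xDC = 11011100 matches 110xxxxx → 2-byte sequence.
Byte 1: 0xDC = 11011100, payload 11100 (5 bits).
Byte 2: 0x8C = 10001100 (10xxxxxx ✓), payload 001100.
Concatenate: 11100001100 = 0x70C (11 bits → U+070C).

U+070C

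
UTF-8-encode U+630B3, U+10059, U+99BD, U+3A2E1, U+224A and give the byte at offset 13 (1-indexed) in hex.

1-indexed offset 13 is 0-indexed offset 12.
U+630B3 → 4-byte form F1 A3 82 B3 at offsets 0–3.
U+10059 → 4-byte form F0 90 81 99 at offsets 4–7.
U+99BD → 3-byte form E9 A6 BD at offsets 8–10.
U+3A2E1 → 4-byte form F0 BA 8B A1 at offsets 11–14.
Offset 12 falls in char 4's range; it's byte 2 of F0 BA 8B A1 = 0xBA.

0xBA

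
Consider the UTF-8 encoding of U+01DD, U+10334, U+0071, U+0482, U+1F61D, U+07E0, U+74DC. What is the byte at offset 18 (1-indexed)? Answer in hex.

0x9C

1-indexed offset 18 is 0-indexed offset 17.
U+01DD → 2-byte form C7 9D at offsets 0–1.
U+10334 → 4-byte form F0 90 8C B4 at offsets 2–5.
U+0071 → 1-byte form 71 at offsets 6–6.
U+0482 → 2-byte form D2 82 at offsets 7–8.
U+1F61D → 4-byte form F0 9F 98 9D at offsets 9–12.
U+07E0 → 2-byte form DF A0 at offsets 13–14.
U+74DC → 3-byte form E7 93 9C at offsets 15–17.
Offset 17 falls in char 7's range; it's byte 3 of E7 93 9C = 0x9C.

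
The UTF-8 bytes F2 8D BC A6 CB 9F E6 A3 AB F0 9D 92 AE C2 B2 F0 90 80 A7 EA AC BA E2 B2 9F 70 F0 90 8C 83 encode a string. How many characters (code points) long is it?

Byte at offset 0: 0xF2 = 11110010 → 4-byte char (#1). Advance 4.
Byte at offset 4: 0xCB = 11001011 → 2-byte char (#2). Advance 2.
Byte at offset 6: 0xE6 = 11100110 → 3-byte char (#3). Advance 3.
Byte at offset 9: 0xF0 = 11110000 → 4-byte char (#4). Advance 4.
Byte at offset 13: 0xC2 = 11000010 → 2-byte char (#5). Advance 2.
Byte at offset 15: 0xF0 = 11110000 → 4-byte char (#6). Advance 4.
Byte at offset 19: 0xEA = 11101010 → 3-byte char (#7). Advance 3.
Byte at offset 22: 0xE2 = 11100010 → 3-byte char (#8). Advance 3.
Byte at offset 25: 0x70 = 01110000 → 1-byte char (#9). Advance 1.
Byte at offset 26: 0xF0 = 11110000 → 4-byte char (#10). Advance 4.
Reached end at offset 30 after 10 code points.

10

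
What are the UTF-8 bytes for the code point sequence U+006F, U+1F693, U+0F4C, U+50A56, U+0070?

U+006F: 1-byte form → 6F.
U+1F693: 4-byte form → F0 9F 9A 93.
U+0F4C: 3-byte form → E0 BD 8C.
U+50A56: 4-byte form → F1 90 A9 96.
U+0070: 1-byte form → 70.
Concatenated (13 bytes): 6F F0 9F 9A 93 E0 BD 8C F1 90 A9 96 70.

6F F0 9F 9A 93 E0 BD 8C F1 90 A9 96 70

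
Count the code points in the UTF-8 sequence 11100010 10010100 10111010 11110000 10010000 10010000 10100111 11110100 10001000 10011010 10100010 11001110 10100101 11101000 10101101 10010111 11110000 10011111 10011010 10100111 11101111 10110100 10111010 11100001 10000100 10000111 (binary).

Byte at offset 0: 0xE2 = 11100010 → 3-byte char (#1). Advance 3.
Byte at offset 3: 0xF0 = 11110000 → 4-byte char (#2). Advance 4.
Byte at offset 7: 0xF4 = 11110100 → 4-byte char (#3). Advance 4.
Byte at offset 11: 0xCE = 11001110 → 2-byte char (#4). Advance 2.
Byte at offset 13: 0xE8 = 11101000 → 3-byte char (#5). Advance 3.
Byte at offset 16: 0xF0 = 11110000 → 4-byte char (#6). Advance 4.
Byte at offset 20: 0xEF = 11101111 → 3-byte char (#7). Advance 3.
Byte at offset 23: 0xE1 = 11100001 → 3-byte char (#8). Advance 3.
Reached end at offset 26 after 8 code points.

8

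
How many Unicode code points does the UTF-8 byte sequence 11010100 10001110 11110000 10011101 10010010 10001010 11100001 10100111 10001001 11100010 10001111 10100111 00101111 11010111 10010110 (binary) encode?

6

Byte at offset 0: 0xD4 = 11010100 → 2-byte char (#1). Advance 2.
Byte at offset 2: 0xF0 = 11110000 → 4-byte char (#2). Advance 4.
Byte at offset 6: 0xE1 = 11100001 → 3-byte char (#3). Advance 3.
Byte at offset 9: 0xE2 = 11100010 → 3-byte char (#4). Advance 3.
Byte at offset 12: 0x2F = 00101111 → 1-byte char (#5). Advance 1.
Byte at offset 13: 0xD7 = 11010111 → 2-byte char (#6). Advance 2.
Reached end at offset 15 after 6 code points.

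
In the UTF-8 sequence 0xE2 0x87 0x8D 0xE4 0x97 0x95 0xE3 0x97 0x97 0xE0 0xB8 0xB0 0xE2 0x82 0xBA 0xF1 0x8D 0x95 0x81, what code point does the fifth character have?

U+20BA

Offset 0: leading byte 0xE2 = 11100010 → 3-byte char #1 = E2 87 8D.
Offset 3: leading byte 0xE4 = 11100100 → 3-byte char #2 = E4 97 95.
Offset 6: leading byte 0xE3 = 11100011 → 3-byte char #3 = E3 97 97.
Offset 9: leading byte 0xE0 = 11100000 → 3-byte char #4 = E0 B8 B0.
Offset 12: leading byte 0xE2 = 11100010 → 3-byte char #5 = E2 82 BA.
Leading byte 0xE2 = 11100010 matches 1110xxxx → 3-byte sequence.
Byte 1: 0xE2 = 11100010, payload 0010 (4 bits).
Byte 2: 0x82 = 10000010 (10xxxxxx ✓), payload 000010.
Byte 3: 0xBA = 10111010 (10xxxxxx ✓), payload 111010.
Concatenate: 0010000010111010 = 0x20BA (16 bits → U+20BA).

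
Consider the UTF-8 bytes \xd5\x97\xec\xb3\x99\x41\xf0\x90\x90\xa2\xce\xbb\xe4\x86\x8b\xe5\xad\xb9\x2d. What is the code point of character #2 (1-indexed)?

Offset 0: leading byte 0xD5 = 11010101 → 2-byte char #1 = D5 97.
Offset 2: leading byte 0xEC = 11101100 → 3-byte char #2 = EC B3 99.
Leading byte 0xEC = 11101100 matches 1110xxxx → 3-byte sequence.
Byte 1: 0xEC = 11101100, payload 1100 (4 bits).
Byte 2: 0xB3 = 10110011 (10xxxxxx ✓), payload 110011.
Byte 3: 0x99 = 10011001 (10xxxxxx ✓), payload 011001.
Concatenate: 1100110011011001 = 0xCCD9 (16 bits → U+CCD9).

U+CCD9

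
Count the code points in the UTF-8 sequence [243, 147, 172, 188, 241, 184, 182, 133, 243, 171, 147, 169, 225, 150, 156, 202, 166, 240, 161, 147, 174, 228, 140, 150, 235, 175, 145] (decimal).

Byte at offset 0: 0xF3 = 11110011 → 4-byte char (#1). Advance 4.
Byte at offset 4: 0xF1 = 11110001 → 4-byte char (#2). Advance 4.
Byte at offset 8: 0xF3 = 11110011 → 4-byte char (#3). Advance 4.
Byte at offset 12: 0xE1 = 11100001 → 3-byte char (#4). Advance 3.
Byte at offset 15: 0xCA = 11001010 → 2-byte char (#5). Advance 2.
Byte at offset 17: 0xF0 = 11110000 → 4-byte char (#6). Advance 4.
Byte at offset 21: 0xE4 = 11100100 → 3-byte char (#7). Advance 3.
Byte at offset 24: 0xEB = 11101011 → 3-byte char (#8). Advance 3.
Reached end at offset 27 after 8 code points.

8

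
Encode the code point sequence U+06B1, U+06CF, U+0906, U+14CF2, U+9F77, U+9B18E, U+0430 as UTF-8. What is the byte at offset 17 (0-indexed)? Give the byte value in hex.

0x8E

U+06B1 → 2-byte form DA B1 at offsets 0–1.
U+06CF → 2-byte form DB 8F at offsets 2–3.
U+0906 → 3-byte form E0 A4 86 at offsets 4–6.
U+14CF2 → 4-byte form F0 94 B3 B2 at offsets 7–10.
U+9F77 → 3-byte form E9 BD B7 at offsets 11–13.
U+9B18E → 4-byte form F2 9B 86 8E at offsets 14–17.
Offset 17 falls in char 6's range; it's byte 4 of F2 9B 86 8E = 0x8E.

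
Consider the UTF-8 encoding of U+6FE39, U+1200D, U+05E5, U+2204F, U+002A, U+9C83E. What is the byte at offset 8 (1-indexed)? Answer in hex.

1-indexed offset 8 is 0-indexed offset 7.
U+6FE39 → 4-byte form F1 AF B8 B9 at offsets 0–3.
U+1200D → 4-byte form F0 92 80 8D at offsets 4–7.
Offset 7 falls in char 2's range; it's byte 4 of F0 92 80 8D = 0x8D.

0x8D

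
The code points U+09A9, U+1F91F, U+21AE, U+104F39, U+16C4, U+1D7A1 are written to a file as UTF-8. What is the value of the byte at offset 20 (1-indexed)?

1-indexed offset 20 is 0-indexed offset 19.
U+09A9 → 3-byte form E0 A6 A9 at offsets 0–2.
U+1F91F → 4-byte form F0 9F A4 9F at offsets 3–6.
U+21AE → 3-byte form E2 86 AE at offsets 7–9.
U+104F39 → 4-byte form F4 84 BC B9 at offsets 10–13.
U+16C4 → 3-byte form E1 9B 84 at offsets 14–16.
U+1D7A1 → 4-byte form F0 9D 9E A1 at offsets 17–20.
Offset 19 falls in char 6's range; it's byte 3 of F0 9D 9E A1 = 0x9E.

0x9E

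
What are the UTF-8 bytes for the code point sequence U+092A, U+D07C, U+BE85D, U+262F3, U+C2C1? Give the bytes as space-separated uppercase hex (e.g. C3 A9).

E0 A4 AA ED 81 BC F2 BE A1 9D F0 A6 8B B3 EC 8B 81

U+092A: 3-byte form → E0 A4 AA.
U+D07C: 3-byte form → ED 81 BC.
U+BE85D: 4-byte form → F2 BE A1 9D.
U+262F3: 4-byte form → F0 A6 8B B3.
U+C2C1: 3-byte form → EC 8B 81.
Concatenated (17 bytes): E0 A4 AA ED 81 BC F2 BE A1 9D F0 A6 8B B3 EC 8B 81.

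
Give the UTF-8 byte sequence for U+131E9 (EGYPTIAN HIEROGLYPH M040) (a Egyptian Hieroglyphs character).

F0 93 87 A9

U+131E9 = 0x131E9 = 78313 decimal. In range U+10000–U+10FFFF → 4-byte form: 11110xxx 10xxxxxx 10xxxxxx 10xxxxxx.
Binary (21 bits): 000010011000111101001.
Split 3+6+6+6: 000 | 010011 | 000111 | 101001.
Byte 1: 11110000 = 0xF0.
Byte 2: 10010011 = 0x93.
Byte 3: 10000111 = 0x87.
Byte 4: 10101001 = 0xA9.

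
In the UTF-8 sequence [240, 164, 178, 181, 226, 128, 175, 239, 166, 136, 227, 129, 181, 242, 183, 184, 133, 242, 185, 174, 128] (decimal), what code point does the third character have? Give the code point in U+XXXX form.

U+F988

Offset 0: leading byte 0xF0 = 11110000 → 4-byte char #1 = F0 A4 B2 B5.
Offset 4: leading byte 0xE2 = 11100010 → 3-byte char #2 = E2 80 AF.
Offset 7: leading byte 0xEF = 11101111 → 3-byte char #3 = EF A6 88.
Leading byte 0xEF = 11101111 matches 1110xxxx → 3-byte sequence.
Byte 1: 0xEF = 11101111, payload 1111 (4 bits).
Byte 2: 0xA6 = 10100110 (10xxxxxx ✓), payload 100110.
Byte 3: 0x88 = 10001000 (10xxxxxx ✓), payload 001000.
Concatenate: 1111100110001000 = 0xF988 (16 bits → U+F988).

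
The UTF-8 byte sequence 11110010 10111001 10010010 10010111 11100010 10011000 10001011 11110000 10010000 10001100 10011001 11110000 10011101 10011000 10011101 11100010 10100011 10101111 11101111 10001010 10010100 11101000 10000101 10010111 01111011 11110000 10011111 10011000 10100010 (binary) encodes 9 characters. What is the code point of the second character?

Offset 0: leading byte 0xF2 = 11110010 → 4-byte char #1 = F2 B9 92 97.
Offset 4: leading byte 0xE2 = 11100010 → 3-byte char #2 = E2 98 8B.
Leading byte 0xE2 = 11100010 matches 1110xxxx → 3-byte sequence.
Byte 1: 0xE2 = 11100010, payload 0010 (4 bits).
Byte 2: 0x98 = 10011000 (10xxxxxx ✓), payload 011000.
Byte 3: 0x8B = 10001011 (10xxxxxx ✓), payload 001011.
Concatenate: 0010011000001011 = 0x260B (16 bits → U+260B).

U+260B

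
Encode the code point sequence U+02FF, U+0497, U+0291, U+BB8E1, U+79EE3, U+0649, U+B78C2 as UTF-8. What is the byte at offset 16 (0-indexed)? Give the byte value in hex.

U+02FF → 2-byte form CB BF at offsets 0–1.
U+0497 → 2-byte form D2 97 at offsets 2–3.
U+0291 → 2-byte form CA 91 at offsets 4–5.
U+BB8E1 → 4-byte form F2 BB A3 A1 at offsets 6–9.
U+79EE3 → 4-byte form F1 B9 BB A3 at offsets 10–13.
U+0649 → 2-byte form D9 89 at offsets 14–15.
U+B78C2 → 4-byte form F2 B7 A3 82 at offsets 16–19.
Offset 16 falls in char 7's range; it's byte 1 of F2 B7 A3 82 = 0xF2.

0xF2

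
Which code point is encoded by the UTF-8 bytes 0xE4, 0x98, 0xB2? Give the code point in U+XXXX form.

U+4632

Leading byte 0xE4 = 11100100 matches 1110xxxx → 3-byte sequence.
Byte 1: 0xE4 = 11100100, payload 0100 (4 bits).
Byte 2: 0x98 = 10011000 (10xxxxxx ✓), payload 011000.
Byte 3: 0xB2 = 10110010 (10xxxxxx ✓), payload 110010.
Concatenate: 0100011000110010 = 0x4632 (16 bits → U+4632).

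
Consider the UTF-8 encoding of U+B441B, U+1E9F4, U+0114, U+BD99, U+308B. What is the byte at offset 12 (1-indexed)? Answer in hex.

0xB6

1-indexed offset 12 is 0-indexed offset 11.
U+B441B → 4-byte form F2 B4 90 9B at offsets 0–3.
U+1E9F4 → 4-byte form F0 9E A7 B4 at offsets 4–7.
U+0114 → 2-byte form C4 94 at offsets 8–9.
U+BD99 → 3-byte form EB B6 99 at offsets 10–12.
Offset 11 falls in char 4's range; it's byte 2 of EB B6 99 = 0xB6.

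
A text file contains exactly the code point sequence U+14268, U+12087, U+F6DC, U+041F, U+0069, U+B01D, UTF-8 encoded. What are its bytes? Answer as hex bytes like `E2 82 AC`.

F0 94 89 A8 F0 92 82 87 EF 9B 9C D0 9F 69 EB 80 9D

U+14268: 4-byte form → F0 94 89 A8.
U+12087: 4-byte form → F0 92 82 87.
U+F6DC: 3-byte form → EF 9B 9C.
U+041F: 2-byte form → D0 9F.
U+0069: 1-byte form → 69.
U+B01D: 3-byte form → EB 80 9D.
Concatenated (17 bytes): F0 94 89 A8 F0 92 82 87 EF 9B 9C D0 9F 69 EB 80 9D.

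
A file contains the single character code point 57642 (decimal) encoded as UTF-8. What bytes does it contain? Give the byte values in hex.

U+E12A = 0xE12A = 57642 decimal. In range U+0800–U+FFFF → 3-byte form: 1110xxxx 10xxxxxx 10xxxxxx.
Binary (16 bits): 1110000100101010.
Split 4+6+6: 1110 | 000100 | 101010.
Byte 1: 11101110 = 0xEE.
Byte 2: 10000100 = 0x84.
Byte 3: 10101010 = 0xAA.

EE 84 AA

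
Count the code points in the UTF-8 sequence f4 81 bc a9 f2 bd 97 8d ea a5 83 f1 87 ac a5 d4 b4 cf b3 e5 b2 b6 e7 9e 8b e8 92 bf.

Byte at offset 0: 0xF4 = 11110100 → 4-byte char (#1). Advance 4.
Byte at offset 4: 0xF2 = 11110010 → 4-byte char (#2). Advance 4.
Byte at offset 8: 0xEA = 11101010 → 3-byte char (#3). Advance 3.
Byte at offset 11: 0xF1 = 11110001 → 4-byte char (#4). Advance 4.
Byte at offset 15: 0xD4 = 11010100 → 2-byte char (#5). Advance 2.
Byte at offset 17: 0xCF = 11001111 → 2-byte char (#6). Advance 2.
Byte at offset 19: 0xE5 = 11100101 → 3-byte char (#7). Advance 3.
Byte at offset 22: 0xE7 = 11100111 → 3-byte char (#8). Advance 3.
Byte at offset 25: 0xE8 = 11101000 → 3-byte char (#9). Advance 3.
Reached end at offset 28 after 9 code points.

9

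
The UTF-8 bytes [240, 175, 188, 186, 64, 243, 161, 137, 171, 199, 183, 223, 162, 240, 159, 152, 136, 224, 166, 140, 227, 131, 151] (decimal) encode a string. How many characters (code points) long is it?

Byte at offset 0: 0xF0 = 11110000 → 4-byte char (#1). Advance 4.
Byte at offset 4: 0x40 = 01000000 → 1-byte char (#2). Advance 1.
Byte at offset 5: 0xF3 = 11110011 → 4-byte char (#3). Advance 4.
Byte at offset 9: 0xC7 = 11000111 → 2-byte char (#4). Advance 2.
Byte at offset 11: 0xDF = 11011111 → 2-byte char (#5). Advance 2.
Byte at offset 13: 0xF0 = 11110000 → 4-byte char (#6). Advance 4.
Byte at offset 17: 0xE0 = 11100000 → 3-byte char (#7). Advance 3.
Byte at offset 20: 0xE3 = 11100011 → 3-byte char (#8). Advance 3.
Reached end at offset 23 after 8 code points.

8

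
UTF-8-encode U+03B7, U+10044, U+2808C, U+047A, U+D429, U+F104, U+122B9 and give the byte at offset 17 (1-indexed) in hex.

0x84

1-indexed offset 17 is 0-indexed offset 16.
U+03B7 → 2-byte form CE B7 at offsets 0–1.
U+10044 → 4-byte form F0 90 81 84 at offsets 2–5.
U+2808C → 4-byte form F0 A8 82 8C at offsets 6–9.
U+047A → 2-byte form D1 BA at offsets 10–11.
U+D429 → 3-byte form ED 90 A9 at offsets 12–14.
U+F104 → 3-byte form EF 84 84 at offsets 15–17.
Offset 16 falls in char 6's range; it's byte 2 of EF 84 84 = 0x84.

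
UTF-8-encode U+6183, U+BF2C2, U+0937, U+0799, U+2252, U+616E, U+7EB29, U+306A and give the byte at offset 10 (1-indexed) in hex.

0xB7

1-indexed offset 10 is 0-indexed offset 9.
U+6183 → 3-byte form E6 86 83 at offsets 0–2.
U+BF2C2 → 4-byte form F2 BF 8B 82 at offsets 3–6.
U+0937 → 3-byte form E0 A4 B7 at offsets 7–9.
Offset 9 falls in char 3's range; it's byte 3 of E0 A4 B7 = 0xB7.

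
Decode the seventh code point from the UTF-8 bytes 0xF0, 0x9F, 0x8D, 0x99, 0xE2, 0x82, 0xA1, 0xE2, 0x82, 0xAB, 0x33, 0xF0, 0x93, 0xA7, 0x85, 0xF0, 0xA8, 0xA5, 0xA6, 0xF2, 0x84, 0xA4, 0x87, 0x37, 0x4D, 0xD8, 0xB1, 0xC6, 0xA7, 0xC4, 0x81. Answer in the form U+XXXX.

Offset 0: leading byte 0xF0 = 11110000 → 4-byte char #1 = F0 9F 8D 99.
Offset 4: leading byte 0xE2 = 11100010 → 3-byte char #2 = E2 82 A1.
Offset 7: leading byte 0xE2 = 11100010 → 3-byte char #3 = E2 82 AB.
Offset 10: leading byte 0x33 = 00110011 → 1-byte char #4 = 33.
Offset 11: leading byte 0xF0 = 11110000 → 4-byte char #5 = F0 93 A7 85.
Offset 15: leading byte 0xF0 = 11110000 → 4-byte char #6 = F0 A8 A5 A6.
Offset 19: leading byte 0xF2 = 11110010 → 4-byte char #7 = F2 84 A4 87.
Leading byte 0xF2 = 11110010 matches 11110xxx → 4-byte sequence.
Byte 1: 0xF2 = 11110010, payload 010 (3 bits).
Byte 2: 0x84 = 10000100 (10xxxxxx ✓), payload 000100.
Byte 3: 0xA4 = 10100100 (10xxxxxx ✓), payload 100100.
Byte 4: 0x87 = 10000111 (10xxxxxx ✓), payload 000111.
Concatenate: 010000100100100000111 = 0x84907 (21 bits → U+84907).

U+84907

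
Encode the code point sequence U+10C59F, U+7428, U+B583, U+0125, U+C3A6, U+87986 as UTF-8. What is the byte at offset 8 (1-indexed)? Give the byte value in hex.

0xEB

1-indexed offset 8 is 0-indexed offset 7.
U+10C59F → 4-byte form F4 8C 96 9F at offsets 0–3.
U+7428 → 3-byte form E7 90 A8 at offsets 4–6.
U+B583 → 3-byte form EB 96 83 at offsets 7–9.
Offset 7 falls in char 3's range; it's byte 1 of EB 96 83 = 0xEB.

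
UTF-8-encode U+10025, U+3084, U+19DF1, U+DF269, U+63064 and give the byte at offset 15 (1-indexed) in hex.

1-indexed offset 15 is 0-indexed offset 14.
U+10025 → 4-byte form F0 90 80 A5 at offsets 0–3.
U+3084 → 3-byte form E3 82 84 at offsets 4–6.
U+19DF1 → 4-byte form F0 99 B7 B1 at offsets 7–10.
U+DF269 → 4-byte form F3 9F 89 A9 at offsets 11–14.
Offset 14 falls in char 4's range; it's byte 4 of F3 9F 89 A9 = 0xA9.

0xA9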